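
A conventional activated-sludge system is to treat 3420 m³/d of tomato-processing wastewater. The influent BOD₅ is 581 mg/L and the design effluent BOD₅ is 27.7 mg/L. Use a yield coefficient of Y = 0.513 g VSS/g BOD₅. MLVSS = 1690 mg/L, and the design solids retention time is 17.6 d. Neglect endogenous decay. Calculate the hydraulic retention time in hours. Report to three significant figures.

τ ≈ 70.9 h

With k_d = 0 the design equation reduces to V = Y Q (S₀−S) θ_c / X = 0.513 × 3420 × (581 − 27.7) × 17.6 / 1690 = 10110 m³.
HRT = V/Q = 10110 m³ / 3420 m³·d⁻¹ = 2.956 d × 24 = 70.94 h.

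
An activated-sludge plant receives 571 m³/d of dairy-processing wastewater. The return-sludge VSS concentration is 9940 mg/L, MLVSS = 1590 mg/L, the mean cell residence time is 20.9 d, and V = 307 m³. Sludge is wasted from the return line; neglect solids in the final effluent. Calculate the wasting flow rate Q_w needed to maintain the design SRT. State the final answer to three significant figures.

Q_w ≈ 2.35 m³/d

θ_c = V·X/(Q_w·X_r) when wasting from the recycle, so Q_w = V·X/(θ_c·X_r) = 307.0 × 1590 / (20.9 × 9940) = 2.350 m³/d.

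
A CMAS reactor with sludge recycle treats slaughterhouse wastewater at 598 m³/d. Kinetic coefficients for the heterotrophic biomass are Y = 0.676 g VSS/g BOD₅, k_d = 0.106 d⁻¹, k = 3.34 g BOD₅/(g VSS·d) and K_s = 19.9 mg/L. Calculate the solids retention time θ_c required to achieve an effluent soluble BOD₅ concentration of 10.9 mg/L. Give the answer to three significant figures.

θ_c ≈ 1.44 d

Specific growth rate at S = 10.9 mg/L: μ = YkS/(K_s+S) = 0.676·3.34·10.9/(19.9+10.9) = 0.7990 d⁻¹.
Then 1/θ_c = μ − k_d = 0.7990 − 0.106 = 0.6930 d⁻¹, giving θ_c = 1.443 d.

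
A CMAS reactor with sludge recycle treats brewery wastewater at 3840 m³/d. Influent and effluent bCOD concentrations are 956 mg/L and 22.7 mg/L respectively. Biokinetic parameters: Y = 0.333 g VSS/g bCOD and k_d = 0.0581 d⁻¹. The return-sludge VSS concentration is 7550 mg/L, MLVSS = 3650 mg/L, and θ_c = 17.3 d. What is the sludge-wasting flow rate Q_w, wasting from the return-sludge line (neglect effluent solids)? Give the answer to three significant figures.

Steady-state biomass mass balance: V·X·(1 + k_d·θ_c) = Y·Q·(S₀ − S)·θ_c, so V = 0.333 × 3840 × (956 − 22.7) × 17.3 / [3650 × (1 + 0.0581 × 17.3)] = 2.06×10^7 / 7319 = 2821 m³.
Wasting from the return line (neglecting effluent solids): Q_w = V·X / (θ_c·X_r) = 2821 × 3650 / (17.3 × 7550) = 78.83 m³/d.

Q_w ≈ 78.8 m³/d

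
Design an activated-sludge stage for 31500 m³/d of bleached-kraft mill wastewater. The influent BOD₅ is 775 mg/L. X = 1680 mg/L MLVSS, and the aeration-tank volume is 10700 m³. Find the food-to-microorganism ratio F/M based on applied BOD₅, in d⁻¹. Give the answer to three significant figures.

F/M ≈ 1.36 d⁻¹

Food-to-microorganism ratio F/M = Q S₀ / (V X) = 31500 × 775 / (10700 × 1680) = 1.358 d⁻¹.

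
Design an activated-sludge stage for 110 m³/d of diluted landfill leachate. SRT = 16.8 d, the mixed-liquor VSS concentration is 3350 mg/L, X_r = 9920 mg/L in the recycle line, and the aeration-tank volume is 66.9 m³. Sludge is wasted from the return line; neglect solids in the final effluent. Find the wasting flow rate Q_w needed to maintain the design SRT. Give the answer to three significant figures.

Q_w = (V·X)/(θ_c X_r) = 66.90 × 3350 / (16.8 × 9920) = 1.345 m³/d.

Q_w ≈ 1.34 m³/d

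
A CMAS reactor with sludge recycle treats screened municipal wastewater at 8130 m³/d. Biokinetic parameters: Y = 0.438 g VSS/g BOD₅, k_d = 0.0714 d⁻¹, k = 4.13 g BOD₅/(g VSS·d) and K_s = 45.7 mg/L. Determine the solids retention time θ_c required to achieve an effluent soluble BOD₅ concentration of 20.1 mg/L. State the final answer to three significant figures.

From 1/θ_c = Y·k·S/(K_s + S) − k_d: Y·k·S/(K_s+S) = 0.438 × 4.13 × 20.1 / (45.7 + 20.1) = 0.5526 d⁻¹.
Then 1/θ_c = μ − k_d = 0.5526 − 0.0714 = 0.4812 d⁻¹, giving θ_c = 2.078 d.

θ_c ≈ 2.08 d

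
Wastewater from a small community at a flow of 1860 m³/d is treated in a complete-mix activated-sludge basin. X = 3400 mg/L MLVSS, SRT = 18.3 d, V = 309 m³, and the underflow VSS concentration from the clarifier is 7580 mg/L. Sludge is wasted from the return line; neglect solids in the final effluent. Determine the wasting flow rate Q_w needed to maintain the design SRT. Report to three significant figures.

θ_c = V·X/(Q_w·X_r) when wasting from the recycle, so Q_w = V·X/(θ_c·X_r) = 309.0 × 3400 / (18.3 × 7580) = 7.574 m³/d.

Q_w ≈ 7.57 m³/d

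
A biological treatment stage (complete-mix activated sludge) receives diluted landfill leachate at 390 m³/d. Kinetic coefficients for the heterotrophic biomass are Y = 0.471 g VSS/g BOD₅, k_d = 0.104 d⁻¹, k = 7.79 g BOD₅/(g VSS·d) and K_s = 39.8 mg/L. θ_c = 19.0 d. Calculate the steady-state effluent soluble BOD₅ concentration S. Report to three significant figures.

S ≈ 1.77 mg/L

For a completely mixed reactor with recycle the Lawrence–McCarty relation gives S = K_s·(1 + k_d·θ_c) / [θ_c·(Y·k − k_d) − 1] = 39.8 × (1 + 0.104 × 19.0) / [19.0 × (0.471 × 7.79 − 0.104) − 1] = 118.4 / 66.74 = 1.775 mg/L.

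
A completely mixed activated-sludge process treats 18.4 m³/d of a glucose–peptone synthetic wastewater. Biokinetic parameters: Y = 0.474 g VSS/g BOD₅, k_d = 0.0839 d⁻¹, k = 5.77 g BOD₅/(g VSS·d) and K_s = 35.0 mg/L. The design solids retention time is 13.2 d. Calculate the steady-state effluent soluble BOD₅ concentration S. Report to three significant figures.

Effluent substrate depends only on kinetics and SRT: S = K_s(1 + k_d θ_c) / [θ_c(Yk − k_d) − 1] = 35.0 × (1 + 0.0839 × 13.2) / [13.2 × (0.474 × 5.77 − 0.0839) − 1] = 73.76 / 33.99 = 2.170 mg/L.

S ≈ 2.17 mg/L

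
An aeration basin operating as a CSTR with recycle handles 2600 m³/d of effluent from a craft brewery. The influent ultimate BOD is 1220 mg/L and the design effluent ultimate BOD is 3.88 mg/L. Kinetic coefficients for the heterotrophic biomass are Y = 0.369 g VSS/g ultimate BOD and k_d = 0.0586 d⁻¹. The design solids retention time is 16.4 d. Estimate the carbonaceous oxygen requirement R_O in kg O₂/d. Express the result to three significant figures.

R_O ≈ 2320 kg O₂/d

The observed yield is Y_obs = Y/(1 + k_d·θ_c) = 0.369 / (1 + 0.0586 × 16.4) = 0.369 / 1.961 = 0.1882 g VSS per g ultimate BOD removed.
Substrate removed = Q·(S₀ − S) = 2600 m³/d × (1220 − 3.88) g/m³ = 3.16×10^6 g/d = 3162 kg/d.
Net sludge production P_X = 0.1882 × 3162 = 595.0 kg VSS/d.
Carbonaceous O₂ demand = substrate oxidised − cell-mass equivalent = 3162 − 1.42 × 595.0 = 2317 kg O₂/d.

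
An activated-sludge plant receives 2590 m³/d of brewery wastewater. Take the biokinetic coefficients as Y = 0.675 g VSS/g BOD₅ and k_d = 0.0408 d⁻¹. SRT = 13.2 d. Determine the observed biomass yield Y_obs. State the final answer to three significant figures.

Y_obs ≈ 0.439 g VSS/g BOD₅

Observed yield with endogenous decay: Y_obs = Y / (1 + k_d·θ_c) = 0.675 / (1 + 0.0408 × 13.2) = 0.675 / 1.539 = 0.4387 g VSS/g BOD₅.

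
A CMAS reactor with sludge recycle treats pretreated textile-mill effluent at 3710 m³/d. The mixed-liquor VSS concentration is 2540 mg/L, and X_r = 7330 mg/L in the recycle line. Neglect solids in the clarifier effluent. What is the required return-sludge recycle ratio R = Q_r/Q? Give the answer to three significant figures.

R ≈ 0.530

Solids balance on the clarifier gives (1+R)X = R·X_r, so R = X/(X_r − X) = 2540 / (7330 − 2540) = 0.5303.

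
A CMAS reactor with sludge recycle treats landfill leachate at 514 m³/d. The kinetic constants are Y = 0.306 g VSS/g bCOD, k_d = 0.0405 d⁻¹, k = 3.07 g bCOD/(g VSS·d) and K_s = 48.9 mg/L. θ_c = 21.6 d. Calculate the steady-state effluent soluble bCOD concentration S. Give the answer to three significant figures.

For a completely mixed reactor with recycle the Lawrence–McCarty relation gives S = K_s·(1 + k_d·θ_c) / [θ_c·(Y·k − k_d) − 1] = 48.9 × (1 + 0.0405 × 21.6) / [21.6 × (0.306 × 3.07 − 0.0405) − 1] = 91.68 / 18.42 = 4.978 mg/L.

S ≈ 4.98 mg/L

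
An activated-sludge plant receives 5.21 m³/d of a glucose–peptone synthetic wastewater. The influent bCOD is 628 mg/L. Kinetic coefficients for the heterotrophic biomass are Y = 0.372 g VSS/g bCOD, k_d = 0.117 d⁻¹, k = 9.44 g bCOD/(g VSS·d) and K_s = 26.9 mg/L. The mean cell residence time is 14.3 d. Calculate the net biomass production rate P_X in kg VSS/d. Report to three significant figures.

For a completely mixed reactor with recycle the Lawrence–McCarty relation gives S = K_s·(1 + k_d·θ_c) / [θ_c·(Y·k − k_d) − 1] = 26.9 × (1 + 0.117 × 14.3) / [14.3 × (0.372 × 9.44 − 0.117) − 1] = 71.91 / 47.54 = 1.512 mg/L.
The observed yield is Y_obs = Y/(1 + k_d·θ_c) = 0.372 / (1 + 0.117 × 14.3) = 0.372 / 2.673 = 0.1392 g VSS per g bCOD removed.
Substrate removed = Q·(S₀ − S) = 5.21 m³/d × (628 − 1.51) g/m³ = 3.26×10^3 g/d = 3.264 kg/d.
So the net sludge growth is P_X = 0.1392 × 3.264 = 0.4542 kg VSS/d.

P_X ≈ 0.454 kg VSS/d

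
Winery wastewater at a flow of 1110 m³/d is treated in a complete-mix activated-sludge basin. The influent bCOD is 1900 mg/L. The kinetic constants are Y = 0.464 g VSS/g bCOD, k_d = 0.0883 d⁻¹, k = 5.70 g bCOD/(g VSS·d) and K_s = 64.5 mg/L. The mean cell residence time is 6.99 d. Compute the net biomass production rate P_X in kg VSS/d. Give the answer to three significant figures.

P_X ≈ 603 kg VSS/d

From the Monod/SRT balance for a CMAS, S = K_s·(1+k_d θ_c)/[θ_c·(Y k − k_d) − 1] = 64.5 × (1 + 0.0883 × 6.99) / [6.99 × (0.464 × 5.70 − 0.0883) − 1] = 104.3 / 16.87 = 6.183 mg/L.
Y_obs = Y / (1 + k_d θ_c) = 0.464 / (1 + 0.0883 × 6.99) = 0.464 / 1.617 = 0.2869.
Substrate removed = Q·(S₀ − S) = 1110 m³/d × (1900 − 6.18) g/m³ = 2.1×10^6 g/d = 2102 kg/d.
P_X = Y_obs · Q(S₀ − S) = 0.2869 × 2102 = 603.1 kg VSS/d.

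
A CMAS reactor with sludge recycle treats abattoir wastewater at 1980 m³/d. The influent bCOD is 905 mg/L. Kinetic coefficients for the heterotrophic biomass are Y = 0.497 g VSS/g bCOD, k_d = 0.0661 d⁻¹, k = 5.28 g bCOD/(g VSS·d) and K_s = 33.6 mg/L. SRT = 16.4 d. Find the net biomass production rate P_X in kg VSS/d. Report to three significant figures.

P_X ≈ 427 kg VSS/d

For a completely mixed reactor with recycle the Lawrence–McCarty relation gives S = K_s·(1 + k_d·θ_c) / [θ_c·(Y·k − k_d) − 1] = 33.6 × (1 + 0.0661 × 16.4) / [16.4 × (0.497 × 5.28 − 0.0661) − 1] = 70.02 / 40.95 = 1.710 mg/L.
Observed yield with endogenous decay: Y_obs = Y / (1 + k_d·θ_c) = 0.497 / (1 + 0.0661 × 16.4) = 0.497 / 2.084 = 0.2385 g VSS/g bCOD.
ΔS = 905 − 1.71 = 903.3 mg/L, so the substrate removal rate is 1980 × 903.3/1000 = 1789 kg bCOD/d.
P_X = Y_obs · Q(S₀ − S) = 0.2385 × 1789 = 426.5 kg VSS/d.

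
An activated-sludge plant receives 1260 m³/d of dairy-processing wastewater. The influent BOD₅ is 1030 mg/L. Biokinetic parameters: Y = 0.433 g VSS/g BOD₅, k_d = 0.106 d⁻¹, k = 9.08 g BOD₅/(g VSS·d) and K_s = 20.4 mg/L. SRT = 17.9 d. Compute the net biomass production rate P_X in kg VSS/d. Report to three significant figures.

Effluent substrate depends only on kinetics and SRT: S = K_s(1 + k_d θ_c) / [θ_c(Yk − k_d) − 1] = 20.4 × (1 + 0.106 × 17.9) / [17.9 × (0.433 × 9.08 − 0.106) − 1] = 59.11 / 67.48 = 0.8759 mg/L.
Observed yield with endogenous decay: Y_obs = Y / (1 + k_d·θ_c) = 0.433 / (1 + 0.106 × 17.9) = 0.433 / 2.897 = 0.1494 g VSS/g BOD₅.
Substrate removed = Q·(S₀ − S) = 1260 m³/d × (1030 − 0.876) g/m³ = 1.3×10^6 g/d = 1297 kg/d.
P_X = Y_obs · Q(S₀ − S) = 0.1494 × 1297 = 193.8 kg VSS/d.

P_X ≈ 194 kg VSS/d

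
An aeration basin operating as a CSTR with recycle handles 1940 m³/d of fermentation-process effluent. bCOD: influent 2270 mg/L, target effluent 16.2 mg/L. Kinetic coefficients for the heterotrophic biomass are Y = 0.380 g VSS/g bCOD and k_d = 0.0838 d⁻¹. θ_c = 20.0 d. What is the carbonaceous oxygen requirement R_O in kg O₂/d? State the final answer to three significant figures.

Y_obs = Y / (1 + k_d θ_c) = 0.380 / (1 + 0.0838 × 20.0) = 0.380 / 2.676 = 0.1420.
ΔS = 2270 − 16.2 = 2254 mg/L, so the substrate removal rate is 1940 × 2254/1000 = 4372 kg bCOD/d.
Net sludge production P_X = 0.1420 × 4372 = 620.9 kg VSS/d.
Carbonaceous O₂ demand = substrate oxidised − cell-mass equivalent = 4372 − 1.42 × 620.9 = 3491 kg O₂/d.

R_O ≈ 3490 kg O₂/d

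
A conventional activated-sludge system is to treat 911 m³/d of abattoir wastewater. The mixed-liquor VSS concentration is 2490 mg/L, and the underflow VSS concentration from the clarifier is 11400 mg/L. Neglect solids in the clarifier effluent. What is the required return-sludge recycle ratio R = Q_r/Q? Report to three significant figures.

R ≈ 0.279

Mass balance around the secondary clarifier (neglecting effluent solids): R = X / (X_r − X) = 2490 / (11400 − 2490) = 0.2795.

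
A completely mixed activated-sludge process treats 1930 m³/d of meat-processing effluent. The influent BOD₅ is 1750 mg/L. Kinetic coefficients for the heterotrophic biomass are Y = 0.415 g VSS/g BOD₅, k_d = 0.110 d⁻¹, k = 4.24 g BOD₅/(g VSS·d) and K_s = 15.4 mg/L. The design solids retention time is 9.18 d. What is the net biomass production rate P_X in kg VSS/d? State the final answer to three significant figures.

From the Monod/SRT balance for a CMAS, S = K_s·(1+k_d θ_c)/[θ_c·(Y k − k_d) − 1] = 15.4 × (1 + 0.110 × 9.18) / [9.18 × (0.415 × 4.24 − 0.110) − 1] = 30.95 / 14.14 = 2.188 mg/L.
The observed yield is Y_obs = Y/(1 + k_d·θ_c) = 0.415 / (1 + 0.110 × 9.18) = 0.415 / 2.010 = 0.2065 g VSS per g BOD₅ removed.
ΔS = 1750 − 2.19 = 1748 mg/L, so the substrate removal rate is 1930 × 1748/1000 = 3373 kg BOD₅/d.
Net biomass production P_X = Y_obs × Q·(S₀ − S) = 0.2065 × 3373 = 696.5 kg VSS/d.

P_X ≈ 697 kg VSS/d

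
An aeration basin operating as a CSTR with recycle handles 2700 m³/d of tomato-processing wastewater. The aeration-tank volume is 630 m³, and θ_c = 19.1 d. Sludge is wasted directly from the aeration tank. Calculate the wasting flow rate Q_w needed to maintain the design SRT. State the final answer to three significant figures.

Wasting from the aeration tank: Q_w = V / θ_c = 630.0 / 19.1 = 32.98 m³/d.

Q_w ≈ 33.0 m³/d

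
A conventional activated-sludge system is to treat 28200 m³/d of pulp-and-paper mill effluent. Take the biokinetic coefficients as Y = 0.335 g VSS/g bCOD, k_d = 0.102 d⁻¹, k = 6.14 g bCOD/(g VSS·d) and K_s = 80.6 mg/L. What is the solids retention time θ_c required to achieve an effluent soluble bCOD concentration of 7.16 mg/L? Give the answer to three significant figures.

Specific growth rate at S = 7.16 mg/L: μ = YkS/(K_s+S) = 0.335·6.14·7.16/(80.6+7.16) = 0.1678 d⁻¹.
1/θ_c = 0.1678 − 0.102 = 0.06581 d⁻¹, so θ_c = 15.19 d.

θ_c ≈ 15.2 d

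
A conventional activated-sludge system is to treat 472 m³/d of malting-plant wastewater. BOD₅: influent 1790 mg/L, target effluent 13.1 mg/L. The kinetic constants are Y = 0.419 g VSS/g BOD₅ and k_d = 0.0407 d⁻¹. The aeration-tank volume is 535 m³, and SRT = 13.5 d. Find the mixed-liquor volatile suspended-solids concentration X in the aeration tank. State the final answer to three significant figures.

X = Y·Q·ΔS·θ_c / [V·(1 + k_d θ_c)] = 0.419 × 472 × (1790 − 13.1) × 13.5 / [535 × (1 + 0.0407 × 13.5)] = 5723 mg/L.

X ≈ 5720 mg/L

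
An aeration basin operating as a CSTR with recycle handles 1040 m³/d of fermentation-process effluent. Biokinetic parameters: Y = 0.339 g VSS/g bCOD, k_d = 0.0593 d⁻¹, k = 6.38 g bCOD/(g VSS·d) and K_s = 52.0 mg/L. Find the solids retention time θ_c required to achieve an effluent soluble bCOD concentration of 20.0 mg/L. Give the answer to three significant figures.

θ_c ≈ 1.85 d

Specific growth rate at S = 20.0 mg/L: μ = YkS/(K_s+S) = 0.339·6.38·20.0/(52.0+20.0) = 0.6008 d⁻¹.
Then 1/θ_c = μ − k_d = 0.6008 − 0.0593 = 0.5415 d⁻¹, giving θ_c = 1.847 d.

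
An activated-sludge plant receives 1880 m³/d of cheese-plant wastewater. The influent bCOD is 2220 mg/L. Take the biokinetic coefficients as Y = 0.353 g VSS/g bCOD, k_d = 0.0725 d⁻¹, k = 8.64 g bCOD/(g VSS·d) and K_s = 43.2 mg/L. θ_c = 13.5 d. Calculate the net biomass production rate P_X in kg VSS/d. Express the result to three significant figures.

P_X ≈ 744 kg VSS/d

For a completely mixed reactor with recycle the Lawrence–McCarty relation gives S = K_s·(1 + k_d·θ_c) / [θ_c·(Y·k − k_d) − 1] = 43.2 × (1 + 0.0725 × 13.5) / [13.5 × (0.353 × 8.64 − 0.0725) − 1] = 85.48 / 39.20 = 2.181 mg/L.
The observed yield is Y_obs = Y/(1 + k_d·θ_c) = 0.353 / (1 + 0.0725 × 13.5) = 0.353 / 1.979 = 0.1784 g VSS per g bCOD removed.
Mass of bCOD removed per day: Q(S₀ − S) = 1880 × 2218 g/m³ = 4170 kg/d.
P_X = Y_obs · Q(S₀ − S) = 0.1784 × 4170 = 743.8 kg VSS/d.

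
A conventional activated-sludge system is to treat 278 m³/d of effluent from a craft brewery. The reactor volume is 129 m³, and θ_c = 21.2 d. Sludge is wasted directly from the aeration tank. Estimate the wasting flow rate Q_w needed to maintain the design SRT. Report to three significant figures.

Q_w ≈ 6.08 m³/d

For wasting at MLVSS concentration, Q_w = V/θ_c = 129.0/21.2 = 6.085 m³/d.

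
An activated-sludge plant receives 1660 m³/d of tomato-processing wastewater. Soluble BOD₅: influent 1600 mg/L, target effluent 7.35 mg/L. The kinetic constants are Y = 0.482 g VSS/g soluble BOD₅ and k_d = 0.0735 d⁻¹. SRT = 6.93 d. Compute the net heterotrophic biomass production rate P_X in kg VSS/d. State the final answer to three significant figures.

P_X ≈ 844 kg VSS/d

Y_obs = Y / (1 + k_d θ_c) = 0.482 / (1 + 0.0735 × 6.93) = 0.482 / 1.509 = 0.3193.
Substrate removed = Q·(S₀ − S) = 1660 m³/d × (1600 − 7.35) g/m³ = 2.64×10^6 g/d = 2644 kg/d.
Biomass produced: P_X = Y_obs·Q·ΔS = 0.3193 × 2644 ≈ 844.3 kg VSS/d.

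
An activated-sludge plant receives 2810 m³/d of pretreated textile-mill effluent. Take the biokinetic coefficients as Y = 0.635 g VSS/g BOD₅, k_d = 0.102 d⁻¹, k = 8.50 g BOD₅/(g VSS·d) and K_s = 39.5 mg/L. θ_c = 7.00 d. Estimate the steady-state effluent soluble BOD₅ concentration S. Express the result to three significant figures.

S ≈ 1.88 mg/L

Effluent substrate depends only on kinetics and SRT: S = K_s(1 + k_d θ_c) / [θ_c(Yk − k_d) − 1] = 39.5 × (1 + 0.102 × 7.00) / [7.00 × (0.635 × 8.50 − 0.102) − 1] = 67.70 / 36.07 = 1.877 mg/L.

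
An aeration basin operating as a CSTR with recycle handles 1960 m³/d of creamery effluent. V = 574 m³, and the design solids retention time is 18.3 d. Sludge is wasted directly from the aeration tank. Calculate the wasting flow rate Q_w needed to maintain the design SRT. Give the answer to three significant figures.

With mixed-liquor wasting, θ_c = V/Q_w, so Q_w = V/θ_c = 574.0/18.3 = 31.37 m³/d.

Q_w ≈ 31.4 m³/d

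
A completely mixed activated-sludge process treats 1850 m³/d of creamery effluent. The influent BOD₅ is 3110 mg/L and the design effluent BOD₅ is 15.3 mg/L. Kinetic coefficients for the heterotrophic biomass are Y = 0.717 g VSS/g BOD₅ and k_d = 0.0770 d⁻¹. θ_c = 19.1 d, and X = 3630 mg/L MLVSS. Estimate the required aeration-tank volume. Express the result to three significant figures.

From the SRT design equation V = Y Q (S₀−S) θ_c / [X (1 + k_d θ_c)] = 0.717 × 1850 × (3110 − 15.3) × 19.1 / [3630 × (1 + 0.0770 × 19.1)] = 7.84×10^7 / 8969 = 8742 m³.

V ≈ 8740 m³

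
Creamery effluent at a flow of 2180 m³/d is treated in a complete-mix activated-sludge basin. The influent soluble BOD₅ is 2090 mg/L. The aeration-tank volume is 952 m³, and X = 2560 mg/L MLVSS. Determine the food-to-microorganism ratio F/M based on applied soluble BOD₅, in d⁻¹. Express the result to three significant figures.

F/M = Q·S₀ / (V·X) = 2180 × 2090 / (952.0 × 2560) = 1.870 g soluble BOD₅·(g VSS·d)⁻¹.

F/M ≈ 1.87 d⁻¹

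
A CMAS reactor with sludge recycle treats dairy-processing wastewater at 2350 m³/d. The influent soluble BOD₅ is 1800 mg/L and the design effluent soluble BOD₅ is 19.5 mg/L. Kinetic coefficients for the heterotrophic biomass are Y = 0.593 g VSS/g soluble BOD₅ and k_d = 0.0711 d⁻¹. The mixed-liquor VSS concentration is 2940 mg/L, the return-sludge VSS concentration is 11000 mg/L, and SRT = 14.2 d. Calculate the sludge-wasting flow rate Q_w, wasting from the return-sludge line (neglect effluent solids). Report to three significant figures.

Q_w ≈ 112 m³/d

From the SRT design equation V = Y Q (S₀−S) θ_c / [X (1 + k_d θ_c)] = 0.593 × 2350 × (1800 − 19.5) × 14.2 / [2940 × (1 + 0.0711 × 14.2)] = 3.52×10^7 / 5908 = 5963 m³.
θ_c = V·X/(Q_w·X_r) when wasting from the recycle, so Q_w = V·X/(θ_c·X_r) = 5963 × 2940 / (14.2 × 11000) = 112.2 m³/d.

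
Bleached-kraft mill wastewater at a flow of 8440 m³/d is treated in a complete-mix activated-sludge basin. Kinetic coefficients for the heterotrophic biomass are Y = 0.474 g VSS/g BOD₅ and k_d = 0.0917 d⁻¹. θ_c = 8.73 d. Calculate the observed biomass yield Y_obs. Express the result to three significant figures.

Observed yield with endogenous decay: Y_obs = Y / (1 + k_d·θ_c) = 0.474 / (1 + 0.0917 × 8.73) = 0.474 / 1.801 = 0.2633 g VSS/g BOD₅.

Y_obs ≈ 0.263 g VSS/g BOD₅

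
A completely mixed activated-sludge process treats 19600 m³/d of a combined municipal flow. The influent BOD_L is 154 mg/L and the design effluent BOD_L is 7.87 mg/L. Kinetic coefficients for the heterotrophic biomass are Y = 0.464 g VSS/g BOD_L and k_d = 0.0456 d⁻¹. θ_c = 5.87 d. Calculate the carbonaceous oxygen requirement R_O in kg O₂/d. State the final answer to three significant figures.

Correct the yield for decay: Y_obs = Y/(1 + k_d θ_c) = 0.464 / (1 + 0.0456 × 5.87) = 0.464 / 1.268 = 0.3660.
Q·(S₀ − S) = 19600 × (154 − 7.87) × 10⁻³ = 2864 kg/d removed.
Net sludge production P_X = 0.3660 × 2864 = 1048 kg VSS/d.
R_O = Q·(S₀ − S) − 1.42·P_X = 2864 − 1.42 × 1048 = 1375 kg O₂/d.

R_O ≈ 1380 kg O₂/d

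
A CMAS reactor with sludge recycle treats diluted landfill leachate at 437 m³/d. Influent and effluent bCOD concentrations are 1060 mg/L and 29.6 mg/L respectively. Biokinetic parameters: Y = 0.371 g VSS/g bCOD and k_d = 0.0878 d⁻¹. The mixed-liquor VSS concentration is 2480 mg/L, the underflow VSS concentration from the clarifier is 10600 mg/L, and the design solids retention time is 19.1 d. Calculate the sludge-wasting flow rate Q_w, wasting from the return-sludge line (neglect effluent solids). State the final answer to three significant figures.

Rearranging the biomass balance for a CMAS with decay, V = Y·Q·ΔS·θ_c / [X·(1+k_d θ_c)] = 0.371 × 437 × (1060 − 29.6) × 19.1 / [2480 × (1 + 0.0878 × 19.1)] = 3.19×10^6 / 6639 = 480.6 m³.
θ_c = V·X/(Q_w·X_r) when wasting from the recycle, so Q_w = V·X/(θ_c·X_r) = 480.6 × 2480 / (19.1 × 10600) = 5.887 m³/d.

Q_w ≈ 5.89 m³/d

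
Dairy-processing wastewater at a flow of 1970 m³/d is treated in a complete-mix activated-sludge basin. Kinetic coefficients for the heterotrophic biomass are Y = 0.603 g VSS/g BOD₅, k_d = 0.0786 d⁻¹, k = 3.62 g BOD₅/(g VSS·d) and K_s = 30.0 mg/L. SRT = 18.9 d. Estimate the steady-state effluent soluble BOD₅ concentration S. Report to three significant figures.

Effluent substrate depends only on kinetics and SRT: S = K_s(1 + k_d θ_c) / [θ_c(Yk − k_d) − 1] = 30.0 × (1 + 0.0786 × 18.9) / [18.9 × (0.603 × 3.62 − 0.0786) − 1] = 74.57 / 38.77 = 1.923 mg/L.

S ≈ 1.92 mg/L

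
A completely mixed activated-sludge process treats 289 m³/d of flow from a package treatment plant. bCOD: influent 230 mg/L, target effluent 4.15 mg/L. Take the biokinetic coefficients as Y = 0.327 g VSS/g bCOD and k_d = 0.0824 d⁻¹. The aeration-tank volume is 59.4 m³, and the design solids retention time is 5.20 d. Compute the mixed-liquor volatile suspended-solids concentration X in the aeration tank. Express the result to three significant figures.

X ≈ 1310 mg/L

From V·X·(1 + k_d·θ_c) = Y·Q·(S₀ − S)·θ_c: X = 0.327 × 289 × (230 − 4.15) × 5.20 / [59.4 × (1 + 0.0824 × 5.20)] = 1308 mg/L.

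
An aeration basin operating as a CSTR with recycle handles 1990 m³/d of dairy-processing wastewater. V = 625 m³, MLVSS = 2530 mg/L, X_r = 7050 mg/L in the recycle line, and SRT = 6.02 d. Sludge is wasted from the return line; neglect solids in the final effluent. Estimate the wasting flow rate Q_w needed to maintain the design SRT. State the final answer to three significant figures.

Q_w ≈ 37.3 m³/d

Q_w = (V·X)/(θ_c X_r) = 625.0 × 2530 / (6.02 × 7050) = 37.26 m³/d.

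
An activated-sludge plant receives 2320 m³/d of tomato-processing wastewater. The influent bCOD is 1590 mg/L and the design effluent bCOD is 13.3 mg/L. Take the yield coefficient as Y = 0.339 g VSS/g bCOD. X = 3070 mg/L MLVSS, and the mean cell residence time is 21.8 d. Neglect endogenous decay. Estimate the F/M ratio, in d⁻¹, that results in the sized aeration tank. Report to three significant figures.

V·X = Y·Q·ΔS·θ_c gives V = 0.339 × 2320 × (1590 − 13.3) × 21.8 / 3070 = 8806 m³.
F/M = Q·S₀ / (V·X) = 2320 × 1590 / (8806 × 3070) = 0.1365 g bCOD·(g VSS·d)⁻¹.

F/M ≈ 0.136 d⁻¹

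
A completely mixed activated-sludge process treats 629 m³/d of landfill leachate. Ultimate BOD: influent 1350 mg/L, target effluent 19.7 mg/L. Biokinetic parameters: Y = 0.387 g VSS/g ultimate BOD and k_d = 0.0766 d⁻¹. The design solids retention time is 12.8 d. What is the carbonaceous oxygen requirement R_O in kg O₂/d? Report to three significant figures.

Correct the yield for decay: Y_obs = Y/(1 + k_d θ_c) = 0.387 / (1 + 0.0766 × 12.8) = 0.387 / 1.980 = 0.1954.
ΔS = 1350 − 19.7 = 1330 mg/L, so the substrate removal rate is 629 × 1330/1000 = 836.8 kg ultimate BOD/d.
Net sludge production P_X = 0.1954 × 836.8 = 163.5 kg VSS/d.
R_O = Q·(S₀ − S) − 1.42·P_X = 836.8 − 1.42 × 163.5 = 604.6 kg O₂/d.

R_O ≈ 605 kg O₂/d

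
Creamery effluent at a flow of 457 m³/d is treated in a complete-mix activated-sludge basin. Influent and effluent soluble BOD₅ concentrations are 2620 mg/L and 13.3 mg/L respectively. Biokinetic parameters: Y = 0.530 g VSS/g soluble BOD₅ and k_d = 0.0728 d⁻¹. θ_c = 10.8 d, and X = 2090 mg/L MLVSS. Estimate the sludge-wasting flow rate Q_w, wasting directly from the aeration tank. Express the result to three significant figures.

Steady-state biomass mass balance: V·X·(1 + k_d·θ_c) = Y·Q·(S₀ − S)·θ_c, so V = 0.530 × 457 × (2620 − 13.3) × 10.8 / [2090 × (1 + 0.0728 × 10.8)] = 6.82×10^6 / 3733 = 1827 m³.
Wasting from the aeration tank: Q_w = V / θ_c = 1827 / 10.8 = 169.1 m³/d.

Q_w ≈ 169 m³/d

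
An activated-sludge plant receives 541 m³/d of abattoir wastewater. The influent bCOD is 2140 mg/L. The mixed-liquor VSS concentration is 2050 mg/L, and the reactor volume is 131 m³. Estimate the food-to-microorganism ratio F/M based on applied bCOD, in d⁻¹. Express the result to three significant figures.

F/M = applied load / biomass = Q·S₀/(V·X) = 541 × 2140 / (131.0 × 2050) = 4.311 d⁻¹.

F/M ≈ 4.31 d⁻¹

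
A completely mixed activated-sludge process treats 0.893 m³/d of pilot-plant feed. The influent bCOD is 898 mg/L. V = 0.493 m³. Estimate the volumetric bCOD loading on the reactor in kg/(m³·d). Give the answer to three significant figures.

Volumetric loading L_v = Q·S₀ / V = 0.893 × 898 g/m³ / 0.4930 m³ = 1627 g/(m³·d) = 1.627 kg bCOD/(m³·d).

L_v ≈ 1.63 kg bCOD/(m³·d)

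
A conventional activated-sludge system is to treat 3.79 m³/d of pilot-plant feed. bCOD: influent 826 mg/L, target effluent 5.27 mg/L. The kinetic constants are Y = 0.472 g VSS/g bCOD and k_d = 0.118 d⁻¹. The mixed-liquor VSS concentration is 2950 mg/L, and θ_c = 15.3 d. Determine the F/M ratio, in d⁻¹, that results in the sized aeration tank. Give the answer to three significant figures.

F/M ≈ 0.391 d⁻¹

Steady-state biomass mass balance: V·X·(1 + k_d·θ_c) = Y·Q·(S₀ − S)·θ_c, so V = 0.472 × 3.79 × (826 − 5.27) × 15.3 / [2950 × (1 + 0.118 × 15.3)] = 2.25×10^4 / 8276 = 2.714 m³.
F/M = Q·S₀ / (V·X) = 3.79 × 826 / (2.714 × 2950) = 0.3910 g bCOD·(g VSS·d)⁻¹.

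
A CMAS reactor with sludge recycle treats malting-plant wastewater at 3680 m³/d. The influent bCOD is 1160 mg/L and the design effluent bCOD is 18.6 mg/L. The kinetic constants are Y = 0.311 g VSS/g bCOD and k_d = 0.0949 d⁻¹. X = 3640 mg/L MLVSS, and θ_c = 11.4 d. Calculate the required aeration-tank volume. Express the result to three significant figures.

V ≈ 1970 m³

From the SRT design equation V = Y Q (S₀−S) θ_c / [X (1 + k_d θ_c)] = 0.311 × 3680 × (1160 − 18.6) × 11.4 / [3640 × (1 + 0.0949 × 11.4)] = 1.49×10^7 / 7578 = 1965 m³.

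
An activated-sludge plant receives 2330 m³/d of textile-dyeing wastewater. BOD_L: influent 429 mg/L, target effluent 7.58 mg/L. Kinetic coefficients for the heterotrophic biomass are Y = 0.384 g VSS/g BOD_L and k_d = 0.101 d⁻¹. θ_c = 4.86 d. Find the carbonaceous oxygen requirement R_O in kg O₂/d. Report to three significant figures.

R_O ≈ 623 kg O₂/d

Correct the yield for decay: Y_obs = Y/(1 + k_d θ_c) = 0.384 / (1 + 0.101 × 4.86) = 0.384 / 1.491 = 0.2576.
Q·(S₀ − S) = 2330 × (429 − 7.58) × 10⁻³ = 981.9 kg/d removed.
Net sludge production P_X = 0.2576 × 981.9 = 252.9 kg VSS/d.
Carbonaceous O₂ demand = substrate oxidised − cell-mass equivalent = 981.9 − 1.42 × 252.9 = 622.8 kg O₂/d.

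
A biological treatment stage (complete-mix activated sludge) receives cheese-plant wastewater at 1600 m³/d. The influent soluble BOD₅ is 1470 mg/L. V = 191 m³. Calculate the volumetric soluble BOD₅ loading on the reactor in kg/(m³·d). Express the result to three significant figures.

Applied soluble BOD₅ load per unit volume = Q·S₀/V = (1600 × 1470/1000)/191.0 = 12.31 kg soluble BOD₅·m⁻³·d⁻¹.

L_v ≈ 12.3 kg soluble BOD₅/(m³·d)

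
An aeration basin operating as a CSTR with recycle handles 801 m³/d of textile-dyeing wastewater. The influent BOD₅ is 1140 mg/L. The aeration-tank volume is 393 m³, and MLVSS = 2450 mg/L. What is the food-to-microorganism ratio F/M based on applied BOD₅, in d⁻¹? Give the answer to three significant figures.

F/M = applied load / biomass = Q·S₀/(V·X) = 801 × 1140 / (393.0 × 2450) = 0.9484 d⁻¹.

F/M ≈ 0.948 d⁻¹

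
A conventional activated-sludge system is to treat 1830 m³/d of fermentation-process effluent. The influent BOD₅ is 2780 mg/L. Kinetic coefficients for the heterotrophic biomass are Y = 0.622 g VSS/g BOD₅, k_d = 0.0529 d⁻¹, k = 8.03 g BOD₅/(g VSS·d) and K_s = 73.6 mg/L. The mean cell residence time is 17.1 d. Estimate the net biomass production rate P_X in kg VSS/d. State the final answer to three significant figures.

For a completely mixed reactor with recycle the Lawrence–McCarty relation gives S = K_s·(1 + k_d·θ_c) / [θ_c·(Y·k − k_d) − 1] = 73.6 × (1 + 0.0529 × 17.1) / [17.1 × (0.622 × 8.03 − 0.0529) − 1] = 140.2 / 83.50 = 1.679 mg/L.
Observed yield with endogenous decay: Y_obs = Y / (1 + k_d·θ_c) = 0.622 / (1 + 0.0529 × 17.1) = 0.622 / 1.905 = 0.3266 g VSS/g BOD₅.
Mass of BOD₅ removed per day: Q(S₀ − S) = 1830 × 2778 g/m³ = 5084 kg/d.
So the net sludge growth is P_X = 0.3266 × 5084 = 1660 kg VSS/d.

P_X ≈ 1660 kg VSS/d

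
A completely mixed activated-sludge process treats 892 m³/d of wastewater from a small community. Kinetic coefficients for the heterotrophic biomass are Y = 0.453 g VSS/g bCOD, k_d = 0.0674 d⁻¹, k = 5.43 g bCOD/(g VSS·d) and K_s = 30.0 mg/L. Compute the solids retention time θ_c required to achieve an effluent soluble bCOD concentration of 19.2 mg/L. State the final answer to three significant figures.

From 1/θ_c = Y·k·S/(K_s + S) − k_d: Y·k·S/(K_s+S) = 0.453 × 5.43 × 19.2 / (30.0 + 19.2) = 0.9599 d⁻¹.
θ_c = 1/(μ − k_d) = 1/(0.9599 − 0.0674) = 1/0.8925 = 1.120 d.

θ_c ≈ 1.12 d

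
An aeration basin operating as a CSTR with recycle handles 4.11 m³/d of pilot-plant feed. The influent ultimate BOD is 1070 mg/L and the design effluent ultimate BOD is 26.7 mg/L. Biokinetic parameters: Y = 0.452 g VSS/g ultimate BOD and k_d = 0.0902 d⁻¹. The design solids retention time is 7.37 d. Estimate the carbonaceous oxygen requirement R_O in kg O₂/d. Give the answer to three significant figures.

R_O ≈ 2.63 kg O₂/d

The observed yield is Y_obs = Y/(1 + k_d·θ_c) = 0.452 / (1 + 0.0902 × 7.37) = 0.452 / 1.665 = 0.2715 g VSS per g ultimate BOD removed.
Mass of ultimate BOD removed per day: Q(S₀ − S) = 4.11 × 1043 g/m³ = 4.288 kg/d.
P_X = Y_obs·Q·(S₀ − S) = 0.2715 × 4.288 = 1.164 kg VSS/d.
R_O = Q·(S₀ − S) − 1.42·P_X = 4.288 − 1.42 × 1.164 = 2.635 kg O₂/d.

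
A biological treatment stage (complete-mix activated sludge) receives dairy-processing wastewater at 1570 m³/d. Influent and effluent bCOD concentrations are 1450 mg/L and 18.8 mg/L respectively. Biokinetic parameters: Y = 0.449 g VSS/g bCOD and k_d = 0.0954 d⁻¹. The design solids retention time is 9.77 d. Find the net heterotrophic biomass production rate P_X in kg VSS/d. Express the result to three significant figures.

P_X ≈ 522 kg VSS/d

The observed yield is Y_obs = Y/(1 + k_d·θ_c) = 0.449 / (1 + 0.0954 × 9.77) = 0.449 / 1.932 = 0.2324 g VSS per g bCOD removed.
Mass of bCOD removed per day: Q(S₀ − S) = 1570 × 1431 g/m³ = 2247 kg/d.
P_X = Y_obs · Q(S₀ − S) = 0.2324 × 2247 = 522.2 kg VSS/d.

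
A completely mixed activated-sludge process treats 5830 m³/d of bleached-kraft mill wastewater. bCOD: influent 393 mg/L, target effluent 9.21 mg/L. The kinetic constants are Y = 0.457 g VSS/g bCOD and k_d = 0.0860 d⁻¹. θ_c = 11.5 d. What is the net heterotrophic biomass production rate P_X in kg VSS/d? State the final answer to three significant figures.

Observed yield with endogenous decay: Y_obs = Y / (1 + k_d·θ_c) = 0.457 / (1 + 0.0860 × 11.5) = 0.457 / 1.989 = 0.2298 g VSS/g bCOD.
Mass of bCOD removed per day: Q(S₀ − S) = 5830 × 383.8 g/m³ = 2237 kg/d.
So the net sludge growth is P_X = 0.2298 × 2237 = 514.1 kg VSS/d.

P_X ≈ 514 kg VSS/d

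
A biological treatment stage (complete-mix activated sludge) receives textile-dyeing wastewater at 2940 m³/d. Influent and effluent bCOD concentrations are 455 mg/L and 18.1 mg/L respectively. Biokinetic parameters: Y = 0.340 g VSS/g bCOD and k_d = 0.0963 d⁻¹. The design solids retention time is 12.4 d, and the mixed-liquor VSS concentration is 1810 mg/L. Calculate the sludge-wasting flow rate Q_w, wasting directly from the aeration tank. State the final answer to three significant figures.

Q_w ≈ 110 m³/d

Steady-state biomass mass balance: V·X·(1 + k_d·θ_c) = Y·Q·(S₀ − S)·θ_c, so V = 0.340 × 2940 × (455 − 18.1) × 12.4 / [1810 × (1 + 0.0963 × 12.4)] = 5.42×10^6 / 3971 = 1364 m³.
Wasting from the aeration tank: Q_w = V / θ_c = 1364 / 12.4 = 110.0 m³/d.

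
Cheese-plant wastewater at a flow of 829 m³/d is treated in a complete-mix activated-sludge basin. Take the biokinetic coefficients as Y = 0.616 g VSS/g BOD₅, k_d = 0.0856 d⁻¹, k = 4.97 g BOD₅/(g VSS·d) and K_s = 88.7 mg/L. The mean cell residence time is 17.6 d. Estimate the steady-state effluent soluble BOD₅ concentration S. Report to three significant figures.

From the Monod/SRT balance for a CMAS, S = K_s·(1+k_d θ_c)/[θ_c·(Y k − k_d) − 1] = 88.7 × (1 + 0.0856 × 17.6) / [17.6 × (0.616 × 4.97 − 0.0856) − 1] = 222.3 / 51.38 = 4.328 mg/L.

S ≈ 4.33 mg/L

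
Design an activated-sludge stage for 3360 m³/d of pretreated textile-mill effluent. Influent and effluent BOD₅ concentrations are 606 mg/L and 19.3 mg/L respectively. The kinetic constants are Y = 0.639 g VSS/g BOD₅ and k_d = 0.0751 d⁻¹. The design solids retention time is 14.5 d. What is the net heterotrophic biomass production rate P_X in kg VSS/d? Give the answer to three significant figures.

Correct the yield for decay: Y_obs = Y/(1 + k_d θ_c) = 0.639 / (1 + 0.0751 × 14.5) = 0.639 / 2.089 = 0.3059.
Mass of BOD₅ removed per day: Q(S₀ − S) = 3360 × 586.7 g/m³ = 1971 kg/d.
So the net sludge growth is P_X = 0.3059 × 1971 = 603.0 kg VSS/d.

P_X ≈ 603 kg VSS/d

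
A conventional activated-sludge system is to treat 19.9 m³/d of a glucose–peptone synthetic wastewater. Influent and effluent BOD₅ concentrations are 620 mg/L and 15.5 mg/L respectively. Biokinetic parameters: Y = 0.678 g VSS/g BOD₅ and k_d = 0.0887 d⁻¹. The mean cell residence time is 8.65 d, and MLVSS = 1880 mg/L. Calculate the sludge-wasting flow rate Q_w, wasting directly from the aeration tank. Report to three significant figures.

Q_w ≈ 2.45 m³/d

From the SRT design equation V = Y Q (S₀−S) θ_c / [X (1 + k_d θ_c)] = 0.678 × 19.9 × (620 − 15.5) × 8.65 / [1880 × (1 + 0.0887 × 8.65)] = 7.05×10^4 / 3322 = 21.23 m³.
For wasting at MLVSS concentration, Q_w = V/θ_c = 21.23/8.65 = 2.455 m³/d.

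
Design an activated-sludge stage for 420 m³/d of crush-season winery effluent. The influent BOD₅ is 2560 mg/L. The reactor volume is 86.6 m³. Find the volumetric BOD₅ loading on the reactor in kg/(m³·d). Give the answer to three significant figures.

L_v ≈ 12.4 kg BOD₅/(m³·d)

L_v = Q S₀ / V = 420 × 2560 × 10⁻³ / 86.60 = 12.42 kg/(m³·d).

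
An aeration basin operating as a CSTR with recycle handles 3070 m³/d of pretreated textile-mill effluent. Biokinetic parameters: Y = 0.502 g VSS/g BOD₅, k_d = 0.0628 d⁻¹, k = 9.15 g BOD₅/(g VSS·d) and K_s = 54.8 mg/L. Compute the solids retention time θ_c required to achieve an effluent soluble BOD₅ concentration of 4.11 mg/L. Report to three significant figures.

θ_c ≈ 3.88 d

Specific growth rate at S = 4.11 mg/L: μ = YkS/(K_s+S) = 0.502·9.15·4.11/(54.8+4.11) = 0.3205 d⁻¹.
θ_c = 1/(μ − k_d) = 1/(0.3205 − 0.0628) = 1/0.2577 = 3.881 d.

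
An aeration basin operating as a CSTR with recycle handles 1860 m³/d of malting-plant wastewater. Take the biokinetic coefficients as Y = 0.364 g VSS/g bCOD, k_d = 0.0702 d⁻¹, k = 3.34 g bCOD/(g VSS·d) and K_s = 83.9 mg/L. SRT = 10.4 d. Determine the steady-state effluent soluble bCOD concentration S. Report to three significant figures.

S ≈ 13.3 mg/L

From the Monod/SRT balance for a CMAS, S = K_s·(1+k_d θ_c)/[θ_c·(Y k − k_d) − 1] = 83.9 × (1 + 0.0702 × 10.4) / [10.4 × (0.364 × 3.34 − 0.0702) − 1] = 145.2 / 10.91 = 13.30 mg/L.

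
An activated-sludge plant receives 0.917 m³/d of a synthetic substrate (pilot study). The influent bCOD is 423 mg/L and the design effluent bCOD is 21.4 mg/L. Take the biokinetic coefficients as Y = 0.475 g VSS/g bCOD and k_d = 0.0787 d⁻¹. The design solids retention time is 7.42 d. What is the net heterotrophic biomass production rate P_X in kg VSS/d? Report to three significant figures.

Correct the yield for decay: Y_obs = Y/(1 + k_d θ_c) = 0.475 / (1 + 0.0787 × 7.42) = 0.475 / 1.584 = 0.2999.
ΔS = 423 − 21.4 = 401.6 mg/L, so the substrate removal rate is 0.917 × 401.6/1000 = 0.3683 kg bCOD/d.
Net biomass production P_X = Y_obs × Q·(S₀ − S) = 0.2999 × 0.3683 = 0.1104 kg VSS/d.

P_X ≈ 0.110 kg VSS/d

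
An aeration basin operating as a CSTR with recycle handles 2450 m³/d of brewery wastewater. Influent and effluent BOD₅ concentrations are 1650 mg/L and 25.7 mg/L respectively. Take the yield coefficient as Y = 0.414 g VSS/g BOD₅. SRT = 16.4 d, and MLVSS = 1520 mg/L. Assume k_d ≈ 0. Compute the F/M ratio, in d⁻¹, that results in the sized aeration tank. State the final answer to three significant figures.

F/M ≈ 0.150 d⁻¹

V·X = Y·Q·ΔS·θ_c gives V = 0.414 × 2450 × (1650 − 25.7) × 16.4 / 1520 = 17776 m³.
F/M = applied load / biomass = Q·S₀/(V·X) = 2450 × 1650 / (17776 × 1520) = 0.1496 d⁻¹.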